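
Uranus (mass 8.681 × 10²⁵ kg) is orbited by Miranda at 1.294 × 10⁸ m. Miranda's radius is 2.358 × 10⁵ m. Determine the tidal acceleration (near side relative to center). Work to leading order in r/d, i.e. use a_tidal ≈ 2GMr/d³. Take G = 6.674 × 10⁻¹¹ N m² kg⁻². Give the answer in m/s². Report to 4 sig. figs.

1.261 × 10⁻³ m/s²

Δa = 2GMr/d³
   = 2 × (6.674 × 10⁻¹¹) × (8.681 × 10²⁵) × (2.358 × 10⁵) / (1.294 × 10⁸)³
   = 1.261 × 10⁻³ m/s²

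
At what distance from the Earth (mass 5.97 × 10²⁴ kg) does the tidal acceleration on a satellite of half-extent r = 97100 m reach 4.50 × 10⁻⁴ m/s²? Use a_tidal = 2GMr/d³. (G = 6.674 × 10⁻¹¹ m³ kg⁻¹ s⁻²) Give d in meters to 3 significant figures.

5.56 × 10⁷ m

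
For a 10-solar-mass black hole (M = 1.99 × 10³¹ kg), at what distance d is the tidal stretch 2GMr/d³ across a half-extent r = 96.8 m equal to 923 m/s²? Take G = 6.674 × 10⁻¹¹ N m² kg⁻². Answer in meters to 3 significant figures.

2GMr/d³ = a_tidal  ⇒  d = (2GMr / a_tidal)^(1/3)
d = (2 × 6.674×10⁻¹¹ × (1.99 × 10³¹) × (96.8) / (923))^(1/3)
  = 6.53 × 10⁶ m

6.53 × 10⁶ m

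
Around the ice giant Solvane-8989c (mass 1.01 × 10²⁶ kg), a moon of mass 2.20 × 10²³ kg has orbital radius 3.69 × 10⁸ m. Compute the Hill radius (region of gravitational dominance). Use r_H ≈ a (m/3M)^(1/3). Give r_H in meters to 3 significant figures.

r_H ≈ a (m/3M)^(1/3)
    = (3.69 × 10⁸) × (2.20 × 10²³ / (3 × 1.01 × 10²⁶))^(1/3)
    = 3.32 × 10⁷ m

3.32 × 10⁷ m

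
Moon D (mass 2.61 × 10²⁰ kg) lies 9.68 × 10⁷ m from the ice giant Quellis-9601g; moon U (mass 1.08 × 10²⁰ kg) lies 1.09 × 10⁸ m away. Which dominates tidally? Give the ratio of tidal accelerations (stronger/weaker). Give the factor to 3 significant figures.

The tide-raising term goes as M/d³ (the gradient of a 1/d² field).
Moon D: (2.61 × 10²⁰) / (9.68 × 10⁷)³ = 2.877 × 10⁻⁴
Moon U: (1.08 × 10²⁰) / (1.09 × 10⁸)³ = 8.340 × 10⁻⁵
Ratio (larger/smaller) = 3.45

Moon D, by a factor of ≈ 3.45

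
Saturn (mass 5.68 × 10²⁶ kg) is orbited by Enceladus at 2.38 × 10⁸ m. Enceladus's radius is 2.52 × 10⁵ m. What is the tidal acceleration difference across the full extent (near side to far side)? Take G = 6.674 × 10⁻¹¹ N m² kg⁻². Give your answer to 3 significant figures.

Δa = 4GMr/d³
   = 4 × (6.674 × 10⁻¹¹) × (5.68 × 10²⁶) × (2.52 × 10⁵) / (2.38 × 10⁸)³
   = 2.83 × 10⁻³ m/s²

2.83 × 10⁻³ m/s²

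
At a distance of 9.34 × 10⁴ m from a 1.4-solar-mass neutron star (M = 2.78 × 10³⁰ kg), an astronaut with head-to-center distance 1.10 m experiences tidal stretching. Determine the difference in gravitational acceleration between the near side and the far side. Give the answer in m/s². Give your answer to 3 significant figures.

1.00 × 10⁶ m/s²

Δg = 4GMr/d³
   = 4 × (6.674 × 10⁻¹¹) × (2.78 × 10³⁰) × (1.10) / (9.34 × 10⁴)³
   = 1.00 × 10⁶ m/s²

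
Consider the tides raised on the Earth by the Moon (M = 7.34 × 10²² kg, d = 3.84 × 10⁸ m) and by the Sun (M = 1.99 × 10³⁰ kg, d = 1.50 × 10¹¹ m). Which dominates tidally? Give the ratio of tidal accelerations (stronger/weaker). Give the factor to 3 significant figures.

The Moon, by a factor of ≈ 2.20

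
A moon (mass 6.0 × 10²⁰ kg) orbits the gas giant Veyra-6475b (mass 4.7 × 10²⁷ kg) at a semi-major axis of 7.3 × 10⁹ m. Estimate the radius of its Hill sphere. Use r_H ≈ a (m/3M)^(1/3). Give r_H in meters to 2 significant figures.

2.5 × 10⁷ m

r_H ≈ a (m/3M)^(1/3)
    = (7.3 × 10⁹) × (6.0 × 10²⁰ / (3 × 4.7 × 10²⁷))^(1/3)
    = 2.5 × 10⁷ m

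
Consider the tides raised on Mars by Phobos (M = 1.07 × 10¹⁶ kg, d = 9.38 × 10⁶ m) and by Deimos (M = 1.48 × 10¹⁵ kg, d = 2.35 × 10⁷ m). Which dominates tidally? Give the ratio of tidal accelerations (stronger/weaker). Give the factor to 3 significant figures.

Phobos, by a factor of ≈ 114

Compare M/d³ for the two perturbers:
Phobos: (1.07 × 10¹⁶) / (9.38 × 10⁶)³ = 1.297 × 10⁻⁵
Deimos: (1.48 × 10¹⁵) / (2.35 × 10⁷)³ = 1.140 × 10⁻⁷
Ratio (larger/smaller) = 114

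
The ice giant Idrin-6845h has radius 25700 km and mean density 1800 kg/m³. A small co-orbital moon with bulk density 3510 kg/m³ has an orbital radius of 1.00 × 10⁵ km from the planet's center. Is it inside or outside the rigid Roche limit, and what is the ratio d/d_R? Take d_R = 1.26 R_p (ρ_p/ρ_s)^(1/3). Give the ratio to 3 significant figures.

d_R = 1.26 × (25700 km) × (1800/3510)^(1/3) = 25920 km
d/d_R = (1.00 × 10⁵) / (25920) = 3.86
Since d/d_R > 1, the body is outside the Roche limit.

outside; d/d_R ≈ 3.86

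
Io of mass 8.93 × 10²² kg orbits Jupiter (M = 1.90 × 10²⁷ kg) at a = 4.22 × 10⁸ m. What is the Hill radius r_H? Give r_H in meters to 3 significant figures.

r_H ≈ a (m/3M)^(1/3)
    = (4.22 × 10⁸) × (8.93 × 10²² / (3 × 1.90 × 10²⁷))^(1/3)
    = 1.06 × 10⁷ m

1.06 × 10⁷ m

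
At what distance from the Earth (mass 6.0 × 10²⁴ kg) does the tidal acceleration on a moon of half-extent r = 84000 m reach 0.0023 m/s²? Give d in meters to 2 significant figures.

3.1 × 10⁷ m

2GMr/d³ = a_tidal  ⇒  d = (2GMr / a_tidal)^(1/3)
d = (2 × 6.674×10⁻¹¹ × (6.0 × 10²⁴) × (84000) / (0.0023))^(1/3)
  = 3.1 × 10⁷ m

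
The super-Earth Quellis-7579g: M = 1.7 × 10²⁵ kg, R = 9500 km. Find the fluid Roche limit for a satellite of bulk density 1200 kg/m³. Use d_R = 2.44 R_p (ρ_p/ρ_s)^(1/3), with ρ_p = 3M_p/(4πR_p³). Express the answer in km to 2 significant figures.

37000 km

ρ_p = 3M_p/(4πR_p³) = 3 × (1.7 × 10²⁵) / (4π × (9.5 × 10⁶ m)³) = 4700 kg/m³
d_R = 2.44 × 9500 km × (4700/1200)^(1/3)
    = 37000 km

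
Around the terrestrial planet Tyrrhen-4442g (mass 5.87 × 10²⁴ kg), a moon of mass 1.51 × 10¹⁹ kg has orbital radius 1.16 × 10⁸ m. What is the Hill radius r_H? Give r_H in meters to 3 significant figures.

1.10 × 10⁶ m

r_H ≈ a (m/3M)^(1/3)
    = (1.16 × 10⁸) × (1.51 × 10¹⁹ / (3 × 5.87 × 10²⁴))^(1/3)
    = 1.10 × 10⁶ m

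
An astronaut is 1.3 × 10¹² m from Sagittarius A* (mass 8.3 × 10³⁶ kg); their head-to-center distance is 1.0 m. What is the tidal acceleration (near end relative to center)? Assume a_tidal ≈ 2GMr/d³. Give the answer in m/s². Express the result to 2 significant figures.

5.0 × 10⁻¹⁰ m/s²

Δg = 2GMr/d³
   = 2 × (6.674 × 10⁻¹¹) × (8.3 × 10³⁶) × (1.0) / (1.3 × 10¹²)³
   = 5.0 × 10⁻¹⁰ m/s²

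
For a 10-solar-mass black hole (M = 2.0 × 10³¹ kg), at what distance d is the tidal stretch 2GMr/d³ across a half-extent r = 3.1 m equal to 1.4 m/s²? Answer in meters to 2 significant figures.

1.8 × 10⁷ m

2GMr/d³ = a_tidal  ⇒  d = (2GMr / a_tidal)^(1/3)
d = (2 × 6.674×10⁻¹¹ × (2.0 × 10³¹) × (3.1) / (1.4))^(1/3)
  = 1.8 × 10⁷ m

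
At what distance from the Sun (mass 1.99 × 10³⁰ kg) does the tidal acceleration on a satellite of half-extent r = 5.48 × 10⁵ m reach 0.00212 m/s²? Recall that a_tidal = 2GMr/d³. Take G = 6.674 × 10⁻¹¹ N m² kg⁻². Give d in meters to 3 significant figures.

4.09 × 10⁹ m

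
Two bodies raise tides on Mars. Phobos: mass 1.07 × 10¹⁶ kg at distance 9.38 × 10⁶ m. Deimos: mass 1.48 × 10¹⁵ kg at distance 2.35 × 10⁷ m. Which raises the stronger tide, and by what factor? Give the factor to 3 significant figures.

Phobos, by a factor of ≈ 114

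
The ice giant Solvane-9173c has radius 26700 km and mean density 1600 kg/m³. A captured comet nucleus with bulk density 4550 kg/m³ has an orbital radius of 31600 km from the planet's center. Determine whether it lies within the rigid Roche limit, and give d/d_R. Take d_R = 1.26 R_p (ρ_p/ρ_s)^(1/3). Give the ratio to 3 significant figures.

outside; d/d_R ≈ 1.33

d_R = 1.26 × (26700 km) × (1600/4550)^(1/3) = 23750 km
d/d_R = (31600) / (23750) = 1.33
Since d/d_R > 1, the body is outside the Roche limit.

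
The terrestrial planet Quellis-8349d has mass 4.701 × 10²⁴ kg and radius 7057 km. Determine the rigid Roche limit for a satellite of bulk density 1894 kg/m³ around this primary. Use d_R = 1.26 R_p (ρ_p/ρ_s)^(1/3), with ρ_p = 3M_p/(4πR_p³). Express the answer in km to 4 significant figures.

10580 km

ρ_p = 3M_p/(4πR_p³) = 3 × (4.701 × 10²⁴) / (4π × (7.057 × 10⁶ m)³) = 3193 kg/m³
d_R = 1.26 × 7057 km × (3193/1894)^(1/3)
    = 10580 km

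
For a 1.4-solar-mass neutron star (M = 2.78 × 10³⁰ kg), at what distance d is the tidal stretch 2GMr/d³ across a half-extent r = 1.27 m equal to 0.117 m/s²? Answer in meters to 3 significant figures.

1.59 × 10⁷ m

2GMr/d³ = a_tidal  ⇒  d = (2GMr / a_tidal)^(1/3)
d = (2 × 6.674×10⁻¹¹ × (2.78 × 10³⁰) × (1.27) / (0.117))^(1/3)
  = 1.59 × 10⁷ m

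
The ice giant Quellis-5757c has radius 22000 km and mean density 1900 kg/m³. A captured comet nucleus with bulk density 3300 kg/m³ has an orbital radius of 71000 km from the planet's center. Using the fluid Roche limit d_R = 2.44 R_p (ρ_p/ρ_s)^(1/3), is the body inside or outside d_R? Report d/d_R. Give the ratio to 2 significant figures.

outside; d/d_R ≈ 1.6

d_R = 2.44 × (22000 km) × (1900/3300)^(1/3) = 44660 km
d/d_R = (71000) / (44660) = 1.6
Since d/d_R > 1, the body is outside the Roche limit.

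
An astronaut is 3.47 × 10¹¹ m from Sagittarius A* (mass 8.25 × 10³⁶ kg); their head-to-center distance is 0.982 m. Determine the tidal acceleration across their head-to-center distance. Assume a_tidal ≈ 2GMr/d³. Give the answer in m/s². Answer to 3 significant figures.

Δg = 2GMr/d³
   = 2 × (6.674 × 10⁻¹¹) × (8.25 × 10³⁶) × (0.982) / (3.47 × 10¹¹)³
   = 2.59 × 10⁻⁸ m/s²

2.59 × 10⁻⁸ m/s²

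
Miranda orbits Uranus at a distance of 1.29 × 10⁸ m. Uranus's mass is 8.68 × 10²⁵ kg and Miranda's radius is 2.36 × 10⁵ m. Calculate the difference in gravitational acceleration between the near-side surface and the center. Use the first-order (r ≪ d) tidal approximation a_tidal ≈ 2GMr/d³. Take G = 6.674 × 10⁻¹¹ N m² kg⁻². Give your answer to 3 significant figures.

1.27 × 10⁻³ m/s²

a_tidal = 2GMr/d³
        = 2 × (6.674 × 10⁻¹¹) × (8.68 × 10²⁵) × (2.36 × 10⁵) / (1.29 × 10⁸)³
        = 1.27 × 10⁻³ m/s²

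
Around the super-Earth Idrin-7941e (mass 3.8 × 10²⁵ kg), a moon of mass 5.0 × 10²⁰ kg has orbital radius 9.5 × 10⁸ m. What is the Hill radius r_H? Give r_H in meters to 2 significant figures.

r_H ≈ a (m/3M)^(1/3)
    = (9.5 × 10⁸) × (5.0 × 10²⁰ / (3 × 3.8 × 10²⁵))^(1/3)
    = 1.6 × 10⁷ m

1.6 × 10⁷ m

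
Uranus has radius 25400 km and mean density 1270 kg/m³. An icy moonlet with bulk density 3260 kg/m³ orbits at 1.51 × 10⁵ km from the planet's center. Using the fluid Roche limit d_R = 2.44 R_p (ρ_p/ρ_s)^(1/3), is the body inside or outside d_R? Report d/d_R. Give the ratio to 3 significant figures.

d_R = 2.44 × (25400 km) × (1270/3260)^(1/3) = 45260 km
d/d_R = (1.51 × 10⁵) / (45260) = 3.34
Since d/d_R > 1, the body is outside the Roche limit.

outside; d/d_R ≈ 3.34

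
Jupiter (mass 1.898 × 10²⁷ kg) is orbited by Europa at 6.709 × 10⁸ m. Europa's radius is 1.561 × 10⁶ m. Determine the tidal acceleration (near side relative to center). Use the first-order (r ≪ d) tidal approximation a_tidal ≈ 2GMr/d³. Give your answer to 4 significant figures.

Δa = 2GMr/d³
   = 2 × (6.674 × 10⁻¹¹) × (1.898 × 10²⁷) × (1.561 × 10⁶) / (6.709 × 10⁸)³
   = 1.310 × 10⁻³ m/s²

1.310 × 10⁻³ m/s²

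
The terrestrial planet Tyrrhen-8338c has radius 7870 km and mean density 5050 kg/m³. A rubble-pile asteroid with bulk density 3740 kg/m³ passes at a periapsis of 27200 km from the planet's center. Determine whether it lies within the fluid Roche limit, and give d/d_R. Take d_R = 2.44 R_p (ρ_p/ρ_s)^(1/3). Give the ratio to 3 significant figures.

d_R = 2.44 × (7870 km) × (5050/3740)^(1/3) = 21220 km
d/d_R = (27200) / (21220) = 1.28
Since d/d_R > 1, the body is outside the Roche limit.

outside; d/d_R ≈ 1.28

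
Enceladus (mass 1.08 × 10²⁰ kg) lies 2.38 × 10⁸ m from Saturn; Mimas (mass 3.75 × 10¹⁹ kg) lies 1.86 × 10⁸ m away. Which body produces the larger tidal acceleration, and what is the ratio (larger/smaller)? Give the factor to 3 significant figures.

Enceladus, by a factor of ≈ 1.37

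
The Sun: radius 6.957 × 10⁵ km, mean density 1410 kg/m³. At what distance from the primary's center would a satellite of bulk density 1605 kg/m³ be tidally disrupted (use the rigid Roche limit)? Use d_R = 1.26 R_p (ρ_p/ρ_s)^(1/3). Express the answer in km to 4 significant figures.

d_R = 1.26 × 6.957 × 10⁵ km × (1410/1605)^(1/3)
    = 8.395 × 10⁵ km

8.395 × 10⁵ km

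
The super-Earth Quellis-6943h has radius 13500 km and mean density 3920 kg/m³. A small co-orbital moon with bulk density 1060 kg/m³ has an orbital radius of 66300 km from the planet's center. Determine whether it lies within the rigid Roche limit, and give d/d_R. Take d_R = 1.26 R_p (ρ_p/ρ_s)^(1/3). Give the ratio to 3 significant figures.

d_R = 1.26 × (13500 km) × (3920/1060)^(1/3) = 26300 km
d/d_R = (66300) / (26300) = 2.52
Since d/d_R > 1, the body is outside the Roche limit.

outside; d/d_R ≈ 2.52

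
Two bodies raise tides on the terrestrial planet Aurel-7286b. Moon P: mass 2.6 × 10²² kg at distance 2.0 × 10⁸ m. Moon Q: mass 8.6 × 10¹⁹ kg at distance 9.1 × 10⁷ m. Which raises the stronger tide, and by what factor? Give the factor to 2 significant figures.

Moon P, by a factor of ≈ 28

The tide-raising term goes as M/d³ (the gradient of a 1/d² field).
Moon P: (2.6 × 10²²) / (2.0 × 10⁸)³ = 3.250 × 10⁻³
Moon Q: (8.6 × 10¹⁹) / (9.1 × 10⁷)³ = 1.141 × 10⁻⁴
Ratio (larger/smaller) = 28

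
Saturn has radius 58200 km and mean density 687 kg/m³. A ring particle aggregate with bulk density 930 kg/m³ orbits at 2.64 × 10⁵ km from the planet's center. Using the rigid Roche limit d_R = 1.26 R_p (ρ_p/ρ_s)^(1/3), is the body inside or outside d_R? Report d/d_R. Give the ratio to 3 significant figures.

d_R = 1.26 × (58200 km) × (687/930)^(1/3) = 66290 km
d/d_R = (2.64 × 10⁵) / (66290) = 3.98
Since d/d_R > 1, the body is outside the Roche limit.

outside; d/d_R ≈ 3.98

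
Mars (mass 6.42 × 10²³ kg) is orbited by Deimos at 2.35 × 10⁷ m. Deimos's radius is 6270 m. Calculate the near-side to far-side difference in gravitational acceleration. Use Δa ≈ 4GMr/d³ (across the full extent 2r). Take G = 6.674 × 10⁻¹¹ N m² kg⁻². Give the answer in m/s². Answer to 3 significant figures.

8.28 × 10⁻⁵ m/s²

Differencing GM/(d−r)² and GM/(d+r)² to first order in r/d gives 4GMr/d³.
Δa = 4GMr/d³
   = 4 × (6.674 × 10⁻¹¹) × (6.42 × 10²³) × (6270) / (2.35 × 10⁷)³
   = 8.28 × 10⁻⁵ m/s²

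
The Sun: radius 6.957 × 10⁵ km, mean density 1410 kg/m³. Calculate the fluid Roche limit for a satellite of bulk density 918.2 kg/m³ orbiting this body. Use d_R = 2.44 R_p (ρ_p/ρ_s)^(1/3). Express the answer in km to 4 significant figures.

1.958 × 10⁶ km

d_R = 2.44 × 6.957 × 10⁵ km × (1410/918.2)^(1/3)
    = 1.958 × 10⁶ km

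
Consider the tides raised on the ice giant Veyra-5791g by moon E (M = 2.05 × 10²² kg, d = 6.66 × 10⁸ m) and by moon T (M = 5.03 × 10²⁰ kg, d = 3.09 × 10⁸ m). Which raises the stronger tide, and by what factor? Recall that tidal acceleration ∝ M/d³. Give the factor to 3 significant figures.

Tidal stretch scales as M/d³; compute that for each body.
Moon E: (2.05 × 10²²) / (6.66 × 10⁸)³ = 6.940 × 10⁻⁵
Moon T: (5.03 × 10²⁰) / (3.09 × 10⁸)³ = 1.705 × 10⁻⁵
Ratio (larger/smaller) = 4.07

Moon E, by a factor of ≈ 4.07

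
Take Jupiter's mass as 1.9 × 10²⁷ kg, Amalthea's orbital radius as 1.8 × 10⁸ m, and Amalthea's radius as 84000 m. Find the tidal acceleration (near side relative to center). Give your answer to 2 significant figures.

3.7 × 10⁻³ m/s²

Δa = 2GMr/d³
   = 2 × (6.674 × 10⁻¹¹) × (1.9 × 10²⁷) × (84000) / (1.8 × 10⁸)³
   = 3.7 × 10⁻³ m/s²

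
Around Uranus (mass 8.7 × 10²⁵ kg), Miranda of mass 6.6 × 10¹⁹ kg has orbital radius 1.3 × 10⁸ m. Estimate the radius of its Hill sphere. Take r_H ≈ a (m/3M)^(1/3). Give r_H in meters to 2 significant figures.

r_H ≈ a (m/3M)^(1/3)
    = (1.3 × 10⁸) × (6.6 × 10¹⁹ / (3 × 8.7 × 10²⁵))^(1/3)
    = 8.2 × 10⁵ m

8.2 × 10⁵ m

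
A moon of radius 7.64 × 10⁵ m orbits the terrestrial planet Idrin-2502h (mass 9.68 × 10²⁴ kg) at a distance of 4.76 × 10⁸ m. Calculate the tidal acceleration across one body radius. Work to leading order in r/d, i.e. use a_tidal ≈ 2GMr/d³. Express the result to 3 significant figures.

9.15 × 10⁻⁶ m/s²

The tidal stretch is the gradient of GM/d² times the body's extent r, hence the 1/d³ dependence.
Δa = 2GMr/d³
   = 2 × (6.674 × 10⁻¹¹) × (9.68 × 10²⁴) × (7.64 × 10⁵) / (4.76 × 10⁸)³
   = 9.15 × 10⁻⁶ m/s²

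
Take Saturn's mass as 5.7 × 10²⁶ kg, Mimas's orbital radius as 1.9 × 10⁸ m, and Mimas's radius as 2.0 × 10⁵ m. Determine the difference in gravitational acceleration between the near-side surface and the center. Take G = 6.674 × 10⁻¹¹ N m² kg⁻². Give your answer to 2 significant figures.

2.2 × 10⁻³ m/s²

Δa = 2GMr/d³
   = 2 × (6.674 × 10⁻¹¹) × (5.7 × 10²⁶) × (2.0 × 10⁵) / (1.9 × 10⁸)³
   = 2.2 × 10⁻³ m/s²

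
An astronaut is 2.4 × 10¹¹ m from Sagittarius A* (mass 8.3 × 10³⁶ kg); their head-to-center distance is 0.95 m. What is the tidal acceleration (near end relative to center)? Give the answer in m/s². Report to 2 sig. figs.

7.6 × 10⁻⁸ m/s²

Δg = 2GMr/d³
   = 2 × (6.674 × 10⁻¹¹) × (8.3 × 10³⁶) × (0.95) / (2.4 × 10¹¹)³
   = 7.6 × 10⁻⁸ m/s²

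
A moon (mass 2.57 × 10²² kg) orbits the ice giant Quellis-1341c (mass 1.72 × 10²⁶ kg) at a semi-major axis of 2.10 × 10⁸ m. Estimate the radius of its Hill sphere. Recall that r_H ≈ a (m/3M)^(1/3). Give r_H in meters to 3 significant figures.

7.73 × 10⁶ m

r_H ≈ a (m/3M)^(1/3)
    = (2.10 × 10⁸) × (2.57 × 10²² / (3 × 1.72 × 10²⁶))^(1/3)
    = 7.73 × 10⁶ m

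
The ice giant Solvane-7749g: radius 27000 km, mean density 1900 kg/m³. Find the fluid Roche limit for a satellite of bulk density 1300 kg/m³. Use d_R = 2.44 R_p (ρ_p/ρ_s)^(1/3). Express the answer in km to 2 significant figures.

75000 km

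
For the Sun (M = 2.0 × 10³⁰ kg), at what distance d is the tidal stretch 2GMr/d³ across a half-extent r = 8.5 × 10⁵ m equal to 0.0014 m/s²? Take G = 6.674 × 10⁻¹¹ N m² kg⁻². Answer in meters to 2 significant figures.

2GMr/d³ = a_tidal  ⇒  d = (2GMr / a_tidal)^(1/3)
d = (2 × 6.674×10⁻¹¹ × (2.0 × 10³⁰) × (8.5 × 10⁵) / (0.0014))^(1/3)
  = 5.5 × 10⁹ m

5.5 × 10⁹ m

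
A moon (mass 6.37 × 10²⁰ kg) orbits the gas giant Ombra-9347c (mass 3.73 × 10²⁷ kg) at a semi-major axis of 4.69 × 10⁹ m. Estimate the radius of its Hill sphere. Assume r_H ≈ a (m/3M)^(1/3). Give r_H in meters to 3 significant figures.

1.80 × 10⁷ m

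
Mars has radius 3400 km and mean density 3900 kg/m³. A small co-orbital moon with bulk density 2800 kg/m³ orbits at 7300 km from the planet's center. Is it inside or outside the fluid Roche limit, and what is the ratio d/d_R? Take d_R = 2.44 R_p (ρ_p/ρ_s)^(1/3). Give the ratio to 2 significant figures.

inside; d/d_R ≈ 0.79

d_R = 2.44 × (3400 km) × (3900/2800)^(1/3) = 9265 km
d/d_R = (7300) / (9265) = 0.79
Since d/d_R < 1, the body is inside the Roche limit.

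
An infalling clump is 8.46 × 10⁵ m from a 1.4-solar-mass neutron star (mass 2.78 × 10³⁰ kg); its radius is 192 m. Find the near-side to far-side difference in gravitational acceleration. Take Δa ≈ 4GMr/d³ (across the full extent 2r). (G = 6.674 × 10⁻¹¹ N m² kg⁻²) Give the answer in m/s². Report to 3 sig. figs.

2.35 × 10⁵ m/s²

Δg = 4GMr/d³
   = 4 × (6.674 × 10⁻¹¹) × (2.78 × 10³⁰) × (192) / (8.46 × 10⁵)³
   = 2.35 × 10⁵ m/s²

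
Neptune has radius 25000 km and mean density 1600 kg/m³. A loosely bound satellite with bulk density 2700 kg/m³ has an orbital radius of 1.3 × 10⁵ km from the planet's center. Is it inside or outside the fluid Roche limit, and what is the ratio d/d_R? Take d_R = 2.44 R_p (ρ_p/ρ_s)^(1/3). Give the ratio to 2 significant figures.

d_R = 2.44 × (25000 km) × (1600/2700)^(1/3) = 51240 km
d/d_R = (1.3 × 10⁵) / (51240) = 2.5
Since d/d_R > 1, the body is outside the Roche limit.

outside; d/d_R ≈ 2.5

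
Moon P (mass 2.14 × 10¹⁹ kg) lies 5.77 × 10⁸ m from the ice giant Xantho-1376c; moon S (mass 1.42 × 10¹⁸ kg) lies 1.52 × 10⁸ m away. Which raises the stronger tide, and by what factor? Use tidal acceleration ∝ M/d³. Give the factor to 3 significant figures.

Compare M/d³ for the two perturbers:
Moon P: (2.14 × 10¹⁹) / (5.77 × 10⁸)³ = 1.114 × 10⁻⁷
Moon S: (1.42 × 10¹⁸) / (1.52 × 10⁸)³ = 4.044 × 10⁻⁷
Ratio (larger/smaller) = 3.63

Moon S, by a factor of ≈ 3.63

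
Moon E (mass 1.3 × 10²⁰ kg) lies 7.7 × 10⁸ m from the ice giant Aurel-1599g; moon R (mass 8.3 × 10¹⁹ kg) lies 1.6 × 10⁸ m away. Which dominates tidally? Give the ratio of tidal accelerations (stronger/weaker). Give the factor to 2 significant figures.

Moon R, by a factor of ≈ 71

Tidal acceleration ∝ M/d³, so compare M/d³ for each.
Moon E: (1.3 × 10²⁰) / (7.7 × 10⁸)³ = 2.848 × 10⁻⁷
Moon R: (8.3 × 10¹⁹) / (1.6 × 10⁸)³ = 2.026 × 10⁻⁵
Ratio (larger/smaller) = 71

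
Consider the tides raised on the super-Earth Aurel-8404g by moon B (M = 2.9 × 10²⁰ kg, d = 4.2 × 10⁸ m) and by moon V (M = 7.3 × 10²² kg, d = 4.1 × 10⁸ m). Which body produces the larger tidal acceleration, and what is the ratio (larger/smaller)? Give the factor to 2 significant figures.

Moon V, by a factor of ≈ 270

Tidal acceleration ∝ M/d³, so compare M/d³ for each.
Moon B: (2.9 × 10²⁰) / (4.2 × 10⁸)³ = 3.914 × 10⁻⁶
Moon V: (7.3 × 10²²) / (4.1 × 10⁸)³ = 1.059 × 10⁻³
Ratio (larger/smaller) = 270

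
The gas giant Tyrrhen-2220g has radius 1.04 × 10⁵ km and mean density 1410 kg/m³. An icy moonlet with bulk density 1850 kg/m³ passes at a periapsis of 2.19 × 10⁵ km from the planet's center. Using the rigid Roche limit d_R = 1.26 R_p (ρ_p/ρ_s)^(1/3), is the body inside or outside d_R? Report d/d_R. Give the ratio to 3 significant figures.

outside; d/d_R ≈ 1.83

d_R = 1.26 × (1.04 × 10⁵ km) × (1410/1850)^(1/3) = 1.197 × 10⁵ km
d/d_R = (2.19 × 10⁵) / (1.197 × 10⁵) = 1.83
Since d/d_R > 1, the body is outside the Roche limit.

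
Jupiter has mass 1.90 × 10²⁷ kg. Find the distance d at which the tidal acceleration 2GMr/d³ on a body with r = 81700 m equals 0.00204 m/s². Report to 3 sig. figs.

2.17 × 10⁸ m

2GMr/d³ = a_tidal  ⇒  d = (2GMr / a_tidal)^(1/3)
d = (2 × 6.674×10⁻¹¹ × (1.90 × 10²⁷) × (81700) / (0.00204))^(1/3)
  = 2.17 × 10⁸ m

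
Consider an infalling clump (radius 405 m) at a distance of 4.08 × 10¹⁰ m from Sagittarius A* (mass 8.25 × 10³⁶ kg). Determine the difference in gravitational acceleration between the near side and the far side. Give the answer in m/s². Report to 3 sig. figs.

Δa = 4GMr/d³
   = 4 × (6.674 × 10⁻¹¹) × (8.25 × 10³⁶) × (405) / (4.08 × 10¹⁰)³
   = 1.31 × 10⁻² m/s²

1.31 × 10⁻² m/s²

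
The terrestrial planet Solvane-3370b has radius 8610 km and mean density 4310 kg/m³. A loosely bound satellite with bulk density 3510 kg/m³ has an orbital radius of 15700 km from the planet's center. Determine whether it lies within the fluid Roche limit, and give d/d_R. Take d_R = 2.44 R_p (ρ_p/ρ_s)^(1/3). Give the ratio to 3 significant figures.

d_R = 2.44 × (8610 km) × (4310/3510)^(1/3) = 22500 km
d/d_R = (15700) / (22500) = 0.698
Since d/d_R < 1, the body is inside the Roche limit.

inside; d/d_R ≈ 0.698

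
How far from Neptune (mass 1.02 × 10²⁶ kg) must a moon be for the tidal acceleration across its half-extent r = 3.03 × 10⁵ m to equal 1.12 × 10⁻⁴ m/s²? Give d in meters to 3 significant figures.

3.33 × 10⁸ m

2GMr/d³ = a_tidal  ⇒  d = (2GMr / a_tidal)^(1/3)
d = (2 × 6.674×10⁻¹¹ × (1.02 × 10²⁶) × (3.03 × 10⁵) / (1.12 × 10⁻⁴))^(1/3)
  = 3.33 × 10⁸ m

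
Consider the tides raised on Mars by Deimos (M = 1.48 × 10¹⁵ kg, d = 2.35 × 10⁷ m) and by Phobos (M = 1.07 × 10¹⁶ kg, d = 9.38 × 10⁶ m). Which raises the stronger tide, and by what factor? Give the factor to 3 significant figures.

The tide-raising term goes as M/d³ (the gradient of a 1/d² field).
Deimos: (1.48 × 10¹⁵) / (2.35 × 10⁷)³ = 1.140 × 10⁻⁷
Phobos: (1.07 × 10¹⁶) / (9.38 × 10⁶)³ = 1.297 × 10⁻⁵
Ratio (larger/smaller) = 114

Phobos, by a factor of ≈ 114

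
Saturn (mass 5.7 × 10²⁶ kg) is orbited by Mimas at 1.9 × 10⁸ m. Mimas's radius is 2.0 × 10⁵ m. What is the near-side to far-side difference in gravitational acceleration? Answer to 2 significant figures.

4.4 × 10⁻³ m/s²

a_tidal = 4GMr/d³
        = 4 × (6.674 × 10⁻¹¹) × (5.7 × 10²⁶) × (2.0 × 10⁵) / (1.9 × 10⁸)³
        = 4.4 × 10⁻³ m/s²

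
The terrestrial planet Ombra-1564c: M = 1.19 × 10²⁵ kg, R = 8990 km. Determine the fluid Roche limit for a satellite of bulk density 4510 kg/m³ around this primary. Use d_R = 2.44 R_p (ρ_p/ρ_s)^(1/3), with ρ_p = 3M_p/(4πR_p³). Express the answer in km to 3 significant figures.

20900 km

ρ_p = 3M_p/(4πR_p³) = 3 × (1.19 × 10²⁵) / (4π × (8.99 × 10⁶ m)³) = 3910 kg/m³
d_R = 2.44 × 8990 km × (3910/4510)^(1/3)
    = 20900 km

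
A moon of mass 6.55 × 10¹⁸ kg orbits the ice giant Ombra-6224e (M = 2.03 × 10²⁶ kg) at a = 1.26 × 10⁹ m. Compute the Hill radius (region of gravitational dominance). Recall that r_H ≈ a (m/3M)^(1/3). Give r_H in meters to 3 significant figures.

r_H ≈ a (m/3M)^(1/3)
    = (1.26 × 10⁹) × (6.55 × 10¹⁸ / (3 × 2.03 × 10²⁶))^(1/3)
    = 2.78 × 10⁶ m

2.78 × 10⁶ m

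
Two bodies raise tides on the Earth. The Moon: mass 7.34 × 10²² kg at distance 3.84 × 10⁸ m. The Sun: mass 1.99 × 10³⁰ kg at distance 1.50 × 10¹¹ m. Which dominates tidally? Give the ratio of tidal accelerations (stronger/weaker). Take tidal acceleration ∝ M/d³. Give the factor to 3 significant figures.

Tidal stretch scales as M/d³; compute that for each body.
The Moon: (7.34 × 10²²) / (3.84 × 10⁸)³ = 1.296 × 10⁻³
The Sun: (1.99 × 10³⁰) / (1.50 × 10¹¹)³ = 5.896 × 10⁻⁴
Ratio (larger/smaller) = 2.20

The Moon, by a factor of ≈ 2.20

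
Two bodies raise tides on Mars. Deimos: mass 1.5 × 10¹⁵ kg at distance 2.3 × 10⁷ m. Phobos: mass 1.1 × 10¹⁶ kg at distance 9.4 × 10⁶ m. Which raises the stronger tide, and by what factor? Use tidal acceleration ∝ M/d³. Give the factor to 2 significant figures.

Phobos, by a factor of ≈ 110

The tide-raising term goes as M/d³ (the gradient of a 1/d² field).
Deimos: (1.5 × 10¹⁵) / (2.3 × 10⁷)³ = 1.233 × 10⁻⁷
Phobos: (1.1 × 10¹⁶) / (9.4 × 10⁶)³ = 1.324 × 10⁻⁵
Ratio (larger/smaller) = 110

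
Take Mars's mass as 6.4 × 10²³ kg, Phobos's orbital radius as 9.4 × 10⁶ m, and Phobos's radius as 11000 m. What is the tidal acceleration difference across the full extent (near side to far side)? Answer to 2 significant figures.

2.3 × 10⁻³ m/s²

a_tidal = 4GMr/d³
        = 4 × (6.674 × 10⁻¹¹) × (6.4 × 10²³) × (11000) / (9.4 × 10⁶)³
        = 2.3 × 10⁻³ m/s²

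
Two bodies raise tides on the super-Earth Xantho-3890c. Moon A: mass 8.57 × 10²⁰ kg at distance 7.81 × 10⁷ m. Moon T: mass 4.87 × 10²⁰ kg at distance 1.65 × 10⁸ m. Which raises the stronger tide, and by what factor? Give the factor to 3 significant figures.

Tidal acceleration ∝ M/d³, so compare M/d³ for each.
Moon A: (8.57 × 10²⁰) / (7.81 × 10⁷)³ = 1.799 × 10⁻³
Moon T: (4.87 × 10²⁰) / (1.65 × 10⁸)³ = 1.084 × 10⁻⁴
Ratio (larger/smaller) = 16.6

Moon A, by a factor of ≈ 16.6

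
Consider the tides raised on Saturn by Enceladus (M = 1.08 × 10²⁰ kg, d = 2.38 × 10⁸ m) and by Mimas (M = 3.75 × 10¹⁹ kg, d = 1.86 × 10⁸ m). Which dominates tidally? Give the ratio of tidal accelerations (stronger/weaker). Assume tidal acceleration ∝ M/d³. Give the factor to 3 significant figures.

The tide-raising term goes as M/d³ (the gradient of a 1/d² field).
Enceladus: (1.08 × 10²⁰) / (2.38 × 10⁸)³ = 8.011 × 10⁻⁶
Mimas: (3.75 × 10¹⁹) / (1.86 × 10⁸)³ = 5.828 × 10⁻⁶
Ratio (larger/smaller) = 1.37

Enceladus, by a factor of ≈ 1.37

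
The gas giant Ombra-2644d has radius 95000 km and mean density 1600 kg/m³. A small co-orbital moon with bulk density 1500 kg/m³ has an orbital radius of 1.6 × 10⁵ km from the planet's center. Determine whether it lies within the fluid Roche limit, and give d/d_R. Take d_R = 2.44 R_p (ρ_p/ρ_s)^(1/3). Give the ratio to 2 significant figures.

inside; d/d_R ≈ 0.68

d_R = 2.44 × (95000 km) × (1600/1500)^(1/3) = 2.368 × 10⁵ km
d/d_R = (1.6 × 10⁵) / (2.368 × 10⁵) = 0.68
Since d/d_R < 1, the body is inside the Roche limit.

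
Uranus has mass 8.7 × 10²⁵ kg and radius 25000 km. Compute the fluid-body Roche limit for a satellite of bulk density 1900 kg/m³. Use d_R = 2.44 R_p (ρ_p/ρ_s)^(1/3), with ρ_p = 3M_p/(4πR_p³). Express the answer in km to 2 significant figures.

ρ_p = 3M_p/(4πR_p³) = 3 × (8.7 × 10²⁵) / (4π × (2.5 × 10⁷ m)³) = 1300 kg/m³
d_R = 2.44 × 25000 km × (1300/1900)^(1/3)
    = 54000 km

54000 km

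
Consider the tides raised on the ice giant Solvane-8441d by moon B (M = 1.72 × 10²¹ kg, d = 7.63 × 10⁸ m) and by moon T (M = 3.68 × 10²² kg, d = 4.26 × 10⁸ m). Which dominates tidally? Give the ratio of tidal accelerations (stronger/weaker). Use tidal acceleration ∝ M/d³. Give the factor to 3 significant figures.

Moon T, by a factor of ≈ 123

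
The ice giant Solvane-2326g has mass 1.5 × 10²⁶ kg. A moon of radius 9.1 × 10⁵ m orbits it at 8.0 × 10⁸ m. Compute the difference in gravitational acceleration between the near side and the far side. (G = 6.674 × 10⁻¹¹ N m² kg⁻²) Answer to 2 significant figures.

Δg = 4GMr/d³
   = 4 × (6.674 × 10⁻¹¹) × (1.5 × 10²⁶) × (9.1 × 10⁵) / (8.0 × 10⁸)³
   = 7.1 × 10⁻⁵ m/s²

7.1 × 10⁻⁵ m/s²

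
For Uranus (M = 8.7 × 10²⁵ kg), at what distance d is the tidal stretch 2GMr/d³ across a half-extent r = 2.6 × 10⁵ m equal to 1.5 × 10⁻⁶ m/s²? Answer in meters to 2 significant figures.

1.3 × 10⁹ m

2GMr/d³ = a_tidal  ⇒  d = (2GMr / a_tidal)^(1/3)
d = (2 × 6.674×10⁻¹¹ × (8.7 × 10²⁵) × (2.6 × 10⁵) / (1.5 × 10⁻⁶))^(1/3)
  = 1.3 × 10⁹ m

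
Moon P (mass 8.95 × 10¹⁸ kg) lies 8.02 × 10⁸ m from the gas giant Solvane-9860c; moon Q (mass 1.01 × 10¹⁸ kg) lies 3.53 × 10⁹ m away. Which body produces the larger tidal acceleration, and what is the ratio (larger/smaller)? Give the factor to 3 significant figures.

Tidal stretch scales as M/d³; compute that for each body.
Moon P: (8.95 × 10¹⁸) / (8.02 × 10⁸)³ = 1.735 × 10⁻⁸
Moon Q: (1.01 × 10¹⁸) / (3.53 × 10⁹)³ = 2.296 × 10⁻¹¹
Ratio (larger/smaller) = 756

Moon P, by a factor of ≈ 756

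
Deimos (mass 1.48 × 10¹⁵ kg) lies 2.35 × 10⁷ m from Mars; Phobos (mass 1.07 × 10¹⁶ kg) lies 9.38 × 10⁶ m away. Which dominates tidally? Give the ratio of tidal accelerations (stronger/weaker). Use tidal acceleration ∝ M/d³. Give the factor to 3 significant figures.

Tidal acceleration ∝ M/d³, so compare M/d³ for each.
Deimos: (1.48 × 10¹⁵) / (2.35 × 10⁷)³ = 1.140 × 10⁻⁷
Phobos: (1.07 × 10¹⁶) / (9.38 × 10⁶)³ = 1.297 × 10⁻⁵
Ratio (larger/smaller) = 114

Phobos, by a factor of ≈ 114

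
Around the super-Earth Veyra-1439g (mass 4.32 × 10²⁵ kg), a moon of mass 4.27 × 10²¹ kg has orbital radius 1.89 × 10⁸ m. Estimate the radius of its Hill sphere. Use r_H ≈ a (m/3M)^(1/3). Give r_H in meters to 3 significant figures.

r_H ≈ a (m/3M)^(1/3)
    = (1.89 × 10⁸) × (4.27 × 10²¹ / (3 × 4.32 × 10²⁵))^(1/3)
    = 6.06 × 10⁶ m

6.06 × 10⁶ m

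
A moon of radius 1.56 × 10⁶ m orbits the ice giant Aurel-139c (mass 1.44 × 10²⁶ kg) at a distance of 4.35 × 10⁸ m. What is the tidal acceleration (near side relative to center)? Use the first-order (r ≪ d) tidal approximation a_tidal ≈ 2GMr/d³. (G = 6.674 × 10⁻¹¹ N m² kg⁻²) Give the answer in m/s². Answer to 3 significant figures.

Differencing GM/(d−r)² and GM/d² to first order in r/d gives 2GMr/d³.
Δg = 2GMr/d³
   = 2 × (6.674 × 10⁻¹¹) × (1.44 × 10²⁶) × (1.56 × 10⁶) / (4.35 × 10⁸)³
   = 3.64 × 10⁻⁴ m/s²

3.64 × 10⁻⁴ m/s²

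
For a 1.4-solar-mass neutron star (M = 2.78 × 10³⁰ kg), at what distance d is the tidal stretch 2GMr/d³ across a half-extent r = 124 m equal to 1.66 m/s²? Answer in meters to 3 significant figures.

2GMr/d³ = a_tidal  ⇒  d = (2GMr / a_tidal)^(1/3)
d = (2 × 6.674×10⁻¹¹ × (2.78 × 10³⁰) × (124) / (1.66))^(1/3)
  = 3.03 × 10⁷ m

3.03 × 10⁷ m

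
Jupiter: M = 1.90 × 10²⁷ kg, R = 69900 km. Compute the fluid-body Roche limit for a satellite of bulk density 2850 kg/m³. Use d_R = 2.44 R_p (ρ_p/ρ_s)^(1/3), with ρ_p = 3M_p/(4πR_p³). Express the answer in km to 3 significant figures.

1.32 × 10⁵ km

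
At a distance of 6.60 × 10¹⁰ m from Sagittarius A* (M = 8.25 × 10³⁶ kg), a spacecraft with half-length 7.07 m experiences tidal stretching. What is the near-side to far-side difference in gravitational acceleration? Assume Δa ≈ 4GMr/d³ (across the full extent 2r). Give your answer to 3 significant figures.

a_tidal = 4GMr/d³
        = 4 × (6.674 × 10⁻¹¹) × (8.25 × 10³⁶) × (7.07) / (6.60 × 10¹⁰)³
        = 5.42 × 10⁻⁵ m/s²

5.42 × 10⁻⁵ m/s²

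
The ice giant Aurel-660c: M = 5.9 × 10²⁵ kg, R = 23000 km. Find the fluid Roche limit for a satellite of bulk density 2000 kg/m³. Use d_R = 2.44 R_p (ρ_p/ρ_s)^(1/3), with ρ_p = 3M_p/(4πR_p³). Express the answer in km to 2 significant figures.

ρ_p = 3M_p/(4πR_p³) = 3 × (5.9 × 10²⁵) / (4π × (2.3 × 10⁷ m)³) = 1200 kg/m³
d_R = 2.44 × 23000 km × (1200/2000)^(1/3)
    = 47000 km

47000 km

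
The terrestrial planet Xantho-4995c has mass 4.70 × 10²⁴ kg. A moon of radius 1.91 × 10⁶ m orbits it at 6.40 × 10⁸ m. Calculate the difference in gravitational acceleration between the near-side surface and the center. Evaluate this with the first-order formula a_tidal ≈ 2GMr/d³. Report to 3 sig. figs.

4.57 × 10⁻⁶ m/s²

Differencing GM/(d−r)² and GM/d² to first order in r/d gives 2GMr/d³.
Δa = 2GMr/d³
   = 2 × (6.674 × 10⁻¹¹) × (4.70 × 10²⁴) × (1.91 × 10⁶) / (6.40 × 10⁸)³
   = 4.57 × 10⁻⁶ m/s²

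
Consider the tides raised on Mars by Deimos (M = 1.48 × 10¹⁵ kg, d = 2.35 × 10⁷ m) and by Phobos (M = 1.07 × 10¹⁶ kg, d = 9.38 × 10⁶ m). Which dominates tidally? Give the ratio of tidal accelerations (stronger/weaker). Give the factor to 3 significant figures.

The tide-raising term goes as M/d³ (the gradient of a 1/d² field).
Deimos: (1.48 × 10¹⁵) / (2.35 × 10⁷)³ = 1.140 × 10⁻⁷
Phobos: (1.07 × 10¹⁶) / (9.38 × 10⁶)³ = 1.297 × 10⁻⁵
Ratio (larger/smaller) = 114

Phobos, by a factor of ≈ 114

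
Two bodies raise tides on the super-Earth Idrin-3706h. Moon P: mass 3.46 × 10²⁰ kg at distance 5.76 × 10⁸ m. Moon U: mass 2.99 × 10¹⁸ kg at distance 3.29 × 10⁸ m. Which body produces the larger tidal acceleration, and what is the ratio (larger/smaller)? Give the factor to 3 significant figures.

Moon P, by a factor of ≈ 21.6

Tidal acceleration ∝ M/d³, so compare M/d³ for each.
Moon P: (3.46 × 10²⁰) / (5.76 × 10⁸)³ = 1.811 × 10⁻⁶
Moon U: (2.99 × 10¹⁸) / (3.29 × 10⁸)³ = 8.396 × 10⁻⁸
Ratio (larger/smaller) = 21.6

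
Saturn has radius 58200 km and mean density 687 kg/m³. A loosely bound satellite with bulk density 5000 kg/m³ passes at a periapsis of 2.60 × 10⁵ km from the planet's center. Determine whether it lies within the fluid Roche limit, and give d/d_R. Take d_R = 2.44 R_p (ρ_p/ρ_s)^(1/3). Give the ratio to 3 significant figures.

d_R = 2.44 × (58200 km) × (687/5000)^(1/3) = 73280 km
d/d_R = (2.60 × 10⁵) / (73280) = 3.55
Since d/d_R > 1, the body is outside the Roche limit.

outside; d/d_R ≈ 3.55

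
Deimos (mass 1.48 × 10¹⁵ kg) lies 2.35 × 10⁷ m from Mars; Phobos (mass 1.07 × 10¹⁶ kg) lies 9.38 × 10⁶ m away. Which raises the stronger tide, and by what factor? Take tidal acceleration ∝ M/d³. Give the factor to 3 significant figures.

Phobos, by a factor of ≈ 114

Tidal acceleration ∝ M/d³, so compare M/d³ for each.
Deimos: (1.48 × 10¹⁵) / (2.35 × 10⁷)³ = 1.140 × 10⁻⁷
Phobos: (1.07 × 10¹⁶) / (9.38 × 10⁶)³ = 1.297 × 10⁻⁵
Ratio (larger/smaller) = 114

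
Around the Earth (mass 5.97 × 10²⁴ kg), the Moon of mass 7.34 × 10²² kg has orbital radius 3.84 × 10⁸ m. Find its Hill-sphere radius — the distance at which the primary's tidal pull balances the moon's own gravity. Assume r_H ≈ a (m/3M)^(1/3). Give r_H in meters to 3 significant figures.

6.15 × 10⁷ m

r_H ≈ a (m/3M)^(1/3)
    = (3.84 × 10⁸) × (7.34 × 10²² / (3 × 5.97 × 10²⁴))^(1/3)
    = 6.15 × 10⁷ m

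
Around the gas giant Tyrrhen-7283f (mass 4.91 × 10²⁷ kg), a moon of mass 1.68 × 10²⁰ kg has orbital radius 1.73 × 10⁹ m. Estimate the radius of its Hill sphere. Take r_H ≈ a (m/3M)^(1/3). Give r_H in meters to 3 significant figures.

r_H ≈ a (m/3M)^(1/3)
    = (1.73 × 10⁹) × (1.68 × 10²⁰ / (3 × 4.91 × 10²⁷))^(1/3)
    = 3.89 × 10⁶ m

3.89 × 10⁶ m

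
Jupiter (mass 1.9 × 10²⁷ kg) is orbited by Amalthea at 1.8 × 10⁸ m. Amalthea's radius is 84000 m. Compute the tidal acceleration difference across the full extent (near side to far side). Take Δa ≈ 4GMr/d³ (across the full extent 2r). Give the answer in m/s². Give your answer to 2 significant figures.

7.3 × 10⁻³ m/s²

a_tidal = 4GMr/d³
        = 4 × (6.674 × 10⁻¹¹) × (1.9 × 10²⁷) × (84000) / (1.8 × 10⁸)³
        = 7.3 × 10⁻³ m/s²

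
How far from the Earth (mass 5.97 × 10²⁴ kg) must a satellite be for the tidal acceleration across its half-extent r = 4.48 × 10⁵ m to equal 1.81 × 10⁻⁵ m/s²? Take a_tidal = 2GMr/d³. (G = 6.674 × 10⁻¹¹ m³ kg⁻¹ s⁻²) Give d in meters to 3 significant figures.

2GMr/d³ = a_tidal  ⇒  d = (2GMr / a_tidal)^(1/3)
d = (2 × 6.674×10⁻¹¹ × (5.97 × 10²⁴) × (4.48 × 10⁵) / (1.81 × 10⁻⁵))^(1/3)
  = 2.70 × 10⁸ m

2.70 × 10⁸ m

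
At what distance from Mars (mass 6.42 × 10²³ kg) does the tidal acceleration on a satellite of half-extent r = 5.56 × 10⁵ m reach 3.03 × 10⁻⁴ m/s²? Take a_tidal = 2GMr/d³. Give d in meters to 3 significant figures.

5.40 × 10⁷ m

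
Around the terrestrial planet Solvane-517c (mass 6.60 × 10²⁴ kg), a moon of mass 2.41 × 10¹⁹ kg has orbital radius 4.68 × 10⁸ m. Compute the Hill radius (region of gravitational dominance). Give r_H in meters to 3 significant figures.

5.00 × 10⁶ m

r_H ≈ a (m/3M)^(1/3)
    = (4.68 × 10⁸) × (2.41 × 10¹⁹ / (3 × 6.60 × 10²⁴))^(1/3)
    = 5.00 × 10⁶ m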